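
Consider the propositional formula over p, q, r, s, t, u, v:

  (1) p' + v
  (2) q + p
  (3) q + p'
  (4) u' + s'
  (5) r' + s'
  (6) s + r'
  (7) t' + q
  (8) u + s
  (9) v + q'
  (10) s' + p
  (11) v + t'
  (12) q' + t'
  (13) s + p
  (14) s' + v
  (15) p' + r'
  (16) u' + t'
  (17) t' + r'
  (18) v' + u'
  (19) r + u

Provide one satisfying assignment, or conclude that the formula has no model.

UNSATISFIABLE

Try p = 0.
Unit clause (q) forces q = 1.
Unit clause (v) forces v = 1.
Unit clause (s') forces s = 0.
But (s) is also a unit clause — contradiction.
Undo p and try p = 1.
Unit clause (v) forces v = 1.
Unit clause (q) forces q = 1.
Unit clause (t') forces t = 0.
Unit clause (r') forces r = 0.
Unit clause (u') forces u = 0.
But (u) is also a unit clause — contradiction.
Both values of p lead to a conflict.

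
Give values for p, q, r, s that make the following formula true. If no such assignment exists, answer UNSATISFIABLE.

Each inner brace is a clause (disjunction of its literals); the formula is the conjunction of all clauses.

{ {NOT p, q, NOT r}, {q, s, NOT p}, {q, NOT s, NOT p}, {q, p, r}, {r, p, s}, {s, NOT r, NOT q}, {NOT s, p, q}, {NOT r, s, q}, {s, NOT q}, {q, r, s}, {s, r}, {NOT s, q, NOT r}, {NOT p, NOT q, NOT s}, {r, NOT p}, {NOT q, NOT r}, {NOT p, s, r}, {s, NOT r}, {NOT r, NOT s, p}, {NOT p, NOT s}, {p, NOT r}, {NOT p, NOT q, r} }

Try s = true.
Unit clause (NOT p) forces p = false.
Unit clause (q) forces q = true.
Unit clause (NOT r) forces r = false.
Every clause now holds.

p ↦ false; q ↦ true; r ↦ false; s ↦ true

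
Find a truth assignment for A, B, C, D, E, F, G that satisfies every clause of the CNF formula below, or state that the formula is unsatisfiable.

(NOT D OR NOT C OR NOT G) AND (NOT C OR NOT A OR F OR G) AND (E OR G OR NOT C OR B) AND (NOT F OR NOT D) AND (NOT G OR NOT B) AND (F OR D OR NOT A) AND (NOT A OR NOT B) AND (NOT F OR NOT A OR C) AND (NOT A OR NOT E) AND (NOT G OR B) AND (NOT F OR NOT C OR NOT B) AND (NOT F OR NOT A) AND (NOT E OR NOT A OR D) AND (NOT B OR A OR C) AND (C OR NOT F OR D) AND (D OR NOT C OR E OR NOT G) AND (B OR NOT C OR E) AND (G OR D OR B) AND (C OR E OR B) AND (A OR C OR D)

A=false; B=true; C=true; D=true; E=false; F=false; G=false

Try F = false.
Try G = false.
Try C = true.
The clause (NOT A) is unit, so A = false.
Try E = false.
The clause (B) is unit, so B = true.
All clauses hold; D can take either value.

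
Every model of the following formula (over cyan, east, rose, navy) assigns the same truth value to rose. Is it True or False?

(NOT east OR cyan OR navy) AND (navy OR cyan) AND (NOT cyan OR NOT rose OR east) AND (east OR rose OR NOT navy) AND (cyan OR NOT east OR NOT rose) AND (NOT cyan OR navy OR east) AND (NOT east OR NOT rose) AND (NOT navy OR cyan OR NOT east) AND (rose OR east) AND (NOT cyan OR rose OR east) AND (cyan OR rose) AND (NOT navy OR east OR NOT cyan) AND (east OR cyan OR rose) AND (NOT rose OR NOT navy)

Suppose rose = true.
The clause (NOT east) is unit, so east = false.
The clause (NOT cyan) is unit, so cyan = false.
The clause (navy) is unit, so navy = true.
That conflicts with the unit clause (NOT navy).
So every satisfying assignment has rose = False.

False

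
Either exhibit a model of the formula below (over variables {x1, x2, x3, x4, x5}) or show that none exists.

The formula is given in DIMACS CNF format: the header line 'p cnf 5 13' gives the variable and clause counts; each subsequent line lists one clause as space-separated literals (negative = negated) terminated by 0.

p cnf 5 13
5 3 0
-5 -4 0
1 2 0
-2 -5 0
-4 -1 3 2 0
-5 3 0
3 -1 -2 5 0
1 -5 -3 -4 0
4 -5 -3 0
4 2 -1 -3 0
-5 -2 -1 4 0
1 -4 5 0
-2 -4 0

Case x5 = False:
The clause (x3) is unit, so x3 = True.
Case x1 = True:
Case x4 = True:
The clause (¬x2) is unit, so x2 = False.
This assignment satisfies each clause.

x1=True, x2=False, x3=True, x4=True, x5=False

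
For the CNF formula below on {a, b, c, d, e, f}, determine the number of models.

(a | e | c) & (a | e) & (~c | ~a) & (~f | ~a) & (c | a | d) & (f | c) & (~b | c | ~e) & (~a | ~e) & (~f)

There are 2^6 = 64 truth assignments over (a, b, c, d, e, f).
Split on f. With f = 1, the clauses containing f are satisfied and ~f drops from the rest; 0 of the 2^5 = 32 assignments to the other variables satisfy what remains.
With f = 0, by the same count on the reduced clause set, 4 assignments work.
(One model: a=F, b=F, c=T, d=F, e=T, f=F.)
Total: 0 + 4 = 4.

4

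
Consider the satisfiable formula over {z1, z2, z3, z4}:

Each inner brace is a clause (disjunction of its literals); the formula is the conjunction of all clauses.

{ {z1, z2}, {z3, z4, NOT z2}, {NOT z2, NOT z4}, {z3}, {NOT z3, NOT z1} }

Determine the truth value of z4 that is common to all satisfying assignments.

False

Suppose z4 = true.
Unit clause (NOT z2) forces z2 = false.
Unit clause (z1) forces z1 = true.
Unit clause (z3) forces z3 = true.
That conflicts with the unit clause (NOT z3).
So every satisfying assignment has z4 = False.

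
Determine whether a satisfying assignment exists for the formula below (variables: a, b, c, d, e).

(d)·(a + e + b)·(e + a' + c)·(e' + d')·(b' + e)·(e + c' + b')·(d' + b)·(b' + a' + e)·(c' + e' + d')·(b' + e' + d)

No, unsatisfiable

The clause (d) is unit, so d = 1.
The clause (e') is unit, so e = 0.
The clause (b') is unit, so b = 0.
Now (b) is unsatisfied and unit — conflict.
No assignment satisfies every clause.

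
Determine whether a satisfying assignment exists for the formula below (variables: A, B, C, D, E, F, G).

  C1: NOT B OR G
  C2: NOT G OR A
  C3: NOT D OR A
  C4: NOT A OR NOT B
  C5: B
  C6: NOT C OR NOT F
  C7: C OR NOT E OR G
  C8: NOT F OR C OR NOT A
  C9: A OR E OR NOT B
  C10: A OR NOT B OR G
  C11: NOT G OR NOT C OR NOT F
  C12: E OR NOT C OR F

No, unsatisfiable

From the singleton clause (B), B = true.
From the singleton clause (G), G = true.
From the singleton clause (A), A = true.
Now (NOT A) is unsatisfied and unit — conflict.
No assignment satisfies every clause.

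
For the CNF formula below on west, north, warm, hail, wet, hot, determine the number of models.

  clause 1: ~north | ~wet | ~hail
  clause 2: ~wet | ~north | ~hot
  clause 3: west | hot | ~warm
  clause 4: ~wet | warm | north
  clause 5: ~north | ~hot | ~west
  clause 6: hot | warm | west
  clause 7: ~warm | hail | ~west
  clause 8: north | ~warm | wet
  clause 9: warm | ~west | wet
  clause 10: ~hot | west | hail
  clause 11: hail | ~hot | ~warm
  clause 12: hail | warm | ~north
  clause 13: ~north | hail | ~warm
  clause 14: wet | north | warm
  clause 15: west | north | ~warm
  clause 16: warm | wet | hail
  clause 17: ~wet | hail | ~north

There are 2^6 = 64 truth assignments over (west, north, warm, hail, wet, hot).
Split on west. With west = 1, the clauses containing west are satisfied and ~west drops from the rest; 3 of the 2^5 = 32 assignments to the other variables satisfy what remains.
With west = 0, by the same count on the reduced clause set, 2 assignments work.
(One model: west=F, north=T, warm=F, hail=T, wet=F, hot=T.)
Total: 3 + 2 = 5.

5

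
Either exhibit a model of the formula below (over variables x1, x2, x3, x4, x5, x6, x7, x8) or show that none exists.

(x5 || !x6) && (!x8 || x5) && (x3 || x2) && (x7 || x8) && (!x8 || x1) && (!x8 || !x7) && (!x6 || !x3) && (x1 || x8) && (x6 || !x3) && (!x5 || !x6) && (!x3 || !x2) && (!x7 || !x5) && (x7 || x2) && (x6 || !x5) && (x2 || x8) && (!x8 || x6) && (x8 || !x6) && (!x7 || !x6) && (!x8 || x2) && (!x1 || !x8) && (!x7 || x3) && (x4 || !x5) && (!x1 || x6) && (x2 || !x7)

UNSATISFIABLE

Suppose x5 = true.
Unit clause (!x6) forces x6 = false.
Now (x6) is unsatisfied and unit — conflict.
So x5 must be the other value — set x5 = false.
Unit clause (!x6) forces x6 = false.
Unit clause (!x8) forces x8 = false.
Unit clause (x7) forces x7 = true.
Unit clause (x1) forces x1 = true.
Now (!x1) is unsatisfied and unit — conflict.
Both values of x5 lead to a conflict.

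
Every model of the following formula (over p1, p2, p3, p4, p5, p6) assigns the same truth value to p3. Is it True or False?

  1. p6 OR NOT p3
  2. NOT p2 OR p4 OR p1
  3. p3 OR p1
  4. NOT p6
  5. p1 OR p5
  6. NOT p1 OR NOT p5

Suppose p3 = true.
From the singleton clause (p6), p6 = true.
That conflicts with the unit clause (NOT p6).
So every satisfying assignment has p3 = False.

False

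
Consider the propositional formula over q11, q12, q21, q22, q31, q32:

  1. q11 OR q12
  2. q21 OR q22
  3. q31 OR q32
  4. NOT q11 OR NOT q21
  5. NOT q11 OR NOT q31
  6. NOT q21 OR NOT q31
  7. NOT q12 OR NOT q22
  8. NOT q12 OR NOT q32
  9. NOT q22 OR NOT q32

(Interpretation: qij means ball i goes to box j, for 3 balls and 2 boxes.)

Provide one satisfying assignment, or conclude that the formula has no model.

Suppose q11 = true.
Unit clause (NOT q21) forces q21 = false.
Unit clause (q22) forces q22 = true.
Unit clause (NOT q31) forces q31 = false.
Unit clause (q32) forces q32 = true.
Now (NOT q32) is unsatisfied and unit — conflict.
Backtrack on q11: now try q11 = false.
Unit clause (q12) forces q12 = true.
Unit clause (NOT q22) forces q22 = false.
Unit clause (q21) forces q21 = true.
Unit clause (NOT q31) forces q31 = false.
Unit clause (q32) forces q32 = true.
Now (NOT q32) is unsatisfied and unit — conflict.
Both values of q11 lead to a conflict.

UNSATISFIABLE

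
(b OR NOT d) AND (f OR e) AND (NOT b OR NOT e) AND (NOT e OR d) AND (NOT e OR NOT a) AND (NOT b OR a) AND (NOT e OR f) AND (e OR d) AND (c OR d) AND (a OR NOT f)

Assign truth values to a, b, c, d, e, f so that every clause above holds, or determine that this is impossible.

Try b = true.
The clause (NOT e) is unit, so e = false.
The clause (f) is unit, so f = true.
The clause (a) is unit, so a = true.
The clause (d) is unit, so d = true.
Every clause is now satisfied; c is unconstrained.

a ↦ true,  b ↦ true,  c ↦ true,  d ↦ true,  e ↦ false,  f ↦ true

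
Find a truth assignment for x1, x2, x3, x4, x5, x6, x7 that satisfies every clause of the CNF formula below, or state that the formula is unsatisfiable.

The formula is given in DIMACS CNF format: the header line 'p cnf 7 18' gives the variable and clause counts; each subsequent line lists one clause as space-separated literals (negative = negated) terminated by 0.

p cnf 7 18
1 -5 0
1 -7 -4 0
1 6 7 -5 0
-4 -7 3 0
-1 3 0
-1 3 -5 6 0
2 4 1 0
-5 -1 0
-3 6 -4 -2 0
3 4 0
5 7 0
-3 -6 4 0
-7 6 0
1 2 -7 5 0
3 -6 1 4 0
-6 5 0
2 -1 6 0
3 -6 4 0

UNSATISFIABLE

Suppose x1 = True.
Unit clause (x3) forces x3 = True.
Unit clause (¬x5) forces x5 = False.
Unit clause (x7) forces x7 = True.
Unit clause (x6) forces x6 = True.
That conflicts with the unit clause (¬x6).
So x1 must be the other value — set x1 = False.
Unit clause (¬x5) forces x5 = False.
Unit clause (x7) forces x7 = True.
Unit clause (¬x4) forces x4 = False.
Unit clause (x2) forces x2 = True.
Unit clause (x3) forces x3 = True.
Unit clause (¬x6) forces x6 = False.
That conflicts with the unit clause (x6).
Both values of x1 lead to a conflict.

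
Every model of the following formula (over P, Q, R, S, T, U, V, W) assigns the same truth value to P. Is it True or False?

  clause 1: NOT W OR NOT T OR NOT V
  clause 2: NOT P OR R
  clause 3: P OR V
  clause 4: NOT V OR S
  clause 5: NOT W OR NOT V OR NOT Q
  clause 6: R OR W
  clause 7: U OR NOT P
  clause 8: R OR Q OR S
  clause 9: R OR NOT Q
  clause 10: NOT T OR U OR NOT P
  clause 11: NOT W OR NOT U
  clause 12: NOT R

Suppose P = true.
From the singleton clause (R), R = true.
Now (NOT R) is unsatisfied and unit — conflict.
So every satisfying assignment has P = False.

False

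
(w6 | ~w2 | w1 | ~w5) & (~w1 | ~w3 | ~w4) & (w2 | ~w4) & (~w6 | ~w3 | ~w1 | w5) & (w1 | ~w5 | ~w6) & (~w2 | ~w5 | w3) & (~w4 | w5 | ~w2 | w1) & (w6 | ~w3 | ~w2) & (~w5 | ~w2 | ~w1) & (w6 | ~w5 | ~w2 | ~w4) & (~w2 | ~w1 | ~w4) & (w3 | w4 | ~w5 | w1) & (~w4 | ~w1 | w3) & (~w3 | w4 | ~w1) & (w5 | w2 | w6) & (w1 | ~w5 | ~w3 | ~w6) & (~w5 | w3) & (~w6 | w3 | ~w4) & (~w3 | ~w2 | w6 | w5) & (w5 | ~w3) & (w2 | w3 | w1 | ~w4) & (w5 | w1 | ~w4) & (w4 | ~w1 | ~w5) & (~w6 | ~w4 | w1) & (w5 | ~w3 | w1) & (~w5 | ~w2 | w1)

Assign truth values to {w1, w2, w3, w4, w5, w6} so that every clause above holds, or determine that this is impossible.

w1 ↦ 0,  w2 ↦ 0,  w3 ↦ 1,  w4 ↦ 0,  w5 ↦ 1,  w6 ↦ 0

Case w2 = 0:
The clause (~w4) is unit, so w4 = 0.
Case w3 = 1:
The clause (~w1) is unit, so w1 = 0.
The clause (w5) is unit, so w5 = 1.
The clause (~w6) is unit, so w6 = 0.
All clauses are satisfied.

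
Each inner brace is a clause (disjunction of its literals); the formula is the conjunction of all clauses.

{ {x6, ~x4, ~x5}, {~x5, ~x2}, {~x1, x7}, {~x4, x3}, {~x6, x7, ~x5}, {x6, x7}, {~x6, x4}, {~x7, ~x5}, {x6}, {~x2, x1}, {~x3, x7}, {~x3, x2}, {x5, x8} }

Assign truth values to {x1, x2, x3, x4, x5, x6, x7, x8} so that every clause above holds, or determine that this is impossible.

(x6) alone gives x6 = 1.
(x4) alone gives x4 = 1.
(x3) alone gives x3 = 1.
(x7) alone gives x7 = 1.
(~x5) alone gives x5 = 0.
(x2) alone gives x2 = 1.
(x1) alone gives x1 = 1.
(x8) alone gives x8 = 1.
All clauses are satisfied.

x1: 1,  x2: 1,  x3: 1,  x4: 1,  x5: 0,  x6: 1,  x7: 1,  x8: 1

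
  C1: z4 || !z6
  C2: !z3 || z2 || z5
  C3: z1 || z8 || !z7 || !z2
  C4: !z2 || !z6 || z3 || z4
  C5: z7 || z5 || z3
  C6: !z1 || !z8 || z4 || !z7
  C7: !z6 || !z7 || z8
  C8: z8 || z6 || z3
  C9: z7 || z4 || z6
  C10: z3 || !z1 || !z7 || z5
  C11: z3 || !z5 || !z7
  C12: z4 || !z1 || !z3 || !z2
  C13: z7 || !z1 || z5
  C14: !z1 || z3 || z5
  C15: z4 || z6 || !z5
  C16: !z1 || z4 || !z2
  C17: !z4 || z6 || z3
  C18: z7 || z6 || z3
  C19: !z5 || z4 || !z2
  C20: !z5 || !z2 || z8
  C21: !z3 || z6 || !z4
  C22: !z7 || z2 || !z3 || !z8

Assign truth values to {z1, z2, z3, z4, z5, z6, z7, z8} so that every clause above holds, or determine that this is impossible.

z1=true,  z2=true,  z3=true,  z4=true,  z5=true,  z6=true,  z7=false,  z8=true

Suppose z4 = true.
Suppose z6 = true.
Suppose z7 = false.
Suppose z5 = true.
Suppose z2 = true.
(z8) alone gives z8 = true.
All clauses hold; z1, z3 can take either value.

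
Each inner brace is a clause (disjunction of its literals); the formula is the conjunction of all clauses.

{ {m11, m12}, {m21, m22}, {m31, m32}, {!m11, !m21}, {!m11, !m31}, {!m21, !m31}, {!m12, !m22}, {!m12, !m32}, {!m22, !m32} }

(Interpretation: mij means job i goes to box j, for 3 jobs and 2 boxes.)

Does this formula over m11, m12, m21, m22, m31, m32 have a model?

Try m11 = true.
The clause (!m21) is unit, so m21 = false.
The clause (m22) is unit, so m22 = true.
The clause (!m31) is unit, so m31 = false.
The clause (m32) is unit, so m32 = true.
Now (!m32) is unsatisfied and unit — conflict.
Undo m11 and try m11 = false.
The clause (m12) is unit, so m12 = true.
The clause (!m22) is unit, so m22 = false.
The clause (m21) is unit, so m21 = true.
The clause (!m31) is unit, so m31 = false.
The clause (m32) is unit, so m32 = true.
Now (!m32) is unsatisfied and unit — conflict.
Either choice for m11 ends in contradiction.
No assignment satisfies every clause.

Unsatisfiable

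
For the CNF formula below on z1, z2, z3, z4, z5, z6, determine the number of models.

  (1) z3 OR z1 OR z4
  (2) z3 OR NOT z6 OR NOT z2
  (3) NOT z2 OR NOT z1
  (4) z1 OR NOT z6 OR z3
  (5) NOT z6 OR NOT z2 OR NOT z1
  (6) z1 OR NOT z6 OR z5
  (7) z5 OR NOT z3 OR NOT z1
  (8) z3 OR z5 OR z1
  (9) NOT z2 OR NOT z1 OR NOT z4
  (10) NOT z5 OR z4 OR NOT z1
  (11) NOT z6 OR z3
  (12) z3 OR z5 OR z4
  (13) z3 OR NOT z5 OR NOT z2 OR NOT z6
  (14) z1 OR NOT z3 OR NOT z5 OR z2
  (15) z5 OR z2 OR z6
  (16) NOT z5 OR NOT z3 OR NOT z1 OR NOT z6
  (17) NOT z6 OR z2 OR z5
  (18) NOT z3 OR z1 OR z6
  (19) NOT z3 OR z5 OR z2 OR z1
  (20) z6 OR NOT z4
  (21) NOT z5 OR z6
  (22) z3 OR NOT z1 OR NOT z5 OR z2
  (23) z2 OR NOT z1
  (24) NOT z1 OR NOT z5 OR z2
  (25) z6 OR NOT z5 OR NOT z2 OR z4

There are 2^6 = 64 truth assignments over (z1, z2, z3, z4, z5, z6).
Split on z6. With z6 = true, the clauses containing z6 are satisfied and NOT z6 drops from the rest; 2 of the 2^5 = 32 assignments to the other variables satisfy what remains.
With z6 = false, by the same count on the reduced clause set, 0 assignments work.
(One model: z1=F, z2=T, z3=T, z4=F, z5=T, z6=T.)
Total: 2 + 0 = 2.

2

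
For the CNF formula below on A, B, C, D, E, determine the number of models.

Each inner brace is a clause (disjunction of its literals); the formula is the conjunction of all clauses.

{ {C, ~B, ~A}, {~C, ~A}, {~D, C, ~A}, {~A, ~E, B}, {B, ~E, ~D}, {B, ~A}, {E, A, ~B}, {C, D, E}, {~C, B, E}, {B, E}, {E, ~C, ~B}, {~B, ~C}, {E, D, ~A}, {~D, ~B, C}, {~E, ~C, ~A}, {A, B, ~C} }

2

There are 2^5 = 32 truth assignments over (A, B, C, D, E).
Split on D. With D = 1, the clauses containing D are satisfied and ~D drops from the rest; 0 of the 2^4 = 16 assignments to the other variables satisfy what remains.
With D = 0, by the same count on the reduced clause set, 2 assignments work.
Total: 0 + 2 = 2.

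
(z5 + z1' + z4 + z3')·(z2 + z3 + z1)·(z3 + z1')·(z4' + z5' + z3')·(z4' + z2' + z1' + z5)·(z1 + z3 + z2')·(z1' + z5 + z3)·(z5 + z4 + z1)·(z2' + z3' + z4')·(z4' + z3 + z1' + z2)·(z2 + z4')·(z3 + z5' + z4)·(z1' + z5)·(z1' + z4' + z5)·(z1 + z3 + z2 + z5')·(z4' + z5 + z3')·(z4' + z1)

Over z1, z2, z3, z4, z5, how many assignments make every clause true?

4

There are 2^5 = 32 truth assignments over (z1, z2, z3, z4, z5).
Split on z1. With z1 = 1, the clauses containing z1 are satisfied and z1' drops from the rest; 2 of the 2^4 = 16 assignments to the other variables satisfy what remains.
With z1 = 0, by the same count on the reduced clause set, 2 assignments work.
(One model: z1=F, z2=F, z3=T, z4=F, z5=T.)
Total: 2 + 2 = 4.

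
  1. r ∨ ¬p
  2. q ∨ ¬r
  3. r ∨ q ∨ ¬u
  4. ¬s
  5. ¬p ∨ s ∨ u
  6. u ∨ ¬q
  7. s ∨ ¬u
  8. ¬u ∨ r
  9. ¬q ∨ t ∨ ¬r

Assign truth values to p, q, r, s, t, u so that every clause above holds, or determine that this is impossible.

From the singleton clause (¬s), s = False.
From the singleton clause (¬u), u = False.
From the singleton clause (¬p), p = False.
From the singleton clause (¬q), q = False.
From the singleton clause (¬r), r = False.
No clause remains; t is free.

p=False; q=False; r=False; s=False; t=True; u=False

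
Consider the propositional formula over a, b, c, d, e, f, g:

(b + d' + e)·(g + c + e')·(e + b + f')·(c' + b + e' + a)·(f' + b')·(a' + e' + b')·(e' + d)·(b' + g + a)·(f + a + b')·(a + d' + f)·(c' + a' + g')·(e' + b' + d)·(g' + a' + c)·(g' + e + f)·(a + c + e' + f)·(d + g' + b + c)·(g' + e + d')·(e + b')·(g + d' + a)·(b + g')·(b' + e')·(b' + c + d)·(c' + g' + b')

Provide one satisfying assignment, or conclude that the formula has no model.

Try f = 0.
Try e = 0.
Unit clause (g') forces g = 0.
Unit clause (b') forces b = 0.
Unit clause (d') forces d = 0.
Every clause is now satisfied; a, c are unconstrained.

a ↦ 0, b ↦ 0, c ↦ 0, d ↦ 0, e ↦ 0, f ↦ 0, g ↦ 0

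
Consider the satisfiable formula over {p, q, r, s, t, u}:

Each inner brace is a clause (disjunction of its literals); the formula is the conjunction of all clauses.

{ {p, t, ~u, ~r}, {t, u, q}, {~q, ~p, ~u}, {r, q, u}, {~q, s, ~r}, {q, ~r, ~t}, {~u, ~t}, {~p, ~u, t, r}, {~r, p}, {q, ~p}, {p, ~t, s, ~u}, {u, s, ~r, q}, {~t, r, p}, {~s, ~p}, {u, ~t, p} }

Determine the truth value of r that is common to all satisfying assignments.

False

Suppose r = 1.
(p) alone gives p = 1.
(q) alone gives q = 1.
(~u) alone gives u = 0.
(s) alone gives s = 1.
That conflicts with the unit clause (~s).
So every satisfying assignment has r = False.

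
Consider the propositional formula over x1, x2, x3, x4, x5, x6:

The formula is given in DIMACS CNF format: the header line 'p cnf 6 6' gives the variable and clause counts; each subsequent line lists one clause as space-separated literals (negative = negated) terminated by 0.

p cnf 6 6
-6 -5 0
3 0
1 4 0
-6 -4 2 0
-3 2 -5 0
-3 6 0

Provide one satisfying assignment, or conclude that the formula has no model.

x1: True, x2: False, x3: True, x4: False, x5: False, x6: True

Unit clause (x3) forces x3 = True.
Unit clause (x6) forces x6 = True.
Unit clause (¬x5) forces x5 = False.
Suppose x1 = True.
Suppose x4 = False.
Every clause is now satisfied; x2 is unconstrained.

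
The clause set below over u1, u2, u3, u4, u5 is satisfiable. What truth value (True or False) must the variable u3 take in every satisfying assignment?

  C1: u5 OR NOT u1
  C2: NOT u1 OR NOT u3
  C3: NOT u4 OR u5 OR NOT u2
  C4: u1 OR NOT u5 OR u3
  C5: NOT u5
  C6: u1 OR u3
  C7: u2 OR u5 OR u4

Suppose u3 = false.
The clause (NOT u5) is unit, so u5 = false.
The clause (NOT u1) is unit, so u1 = false.
But (u1) is also a unit clause — contradiction.
So every satisfying assignment has u3 = True.

True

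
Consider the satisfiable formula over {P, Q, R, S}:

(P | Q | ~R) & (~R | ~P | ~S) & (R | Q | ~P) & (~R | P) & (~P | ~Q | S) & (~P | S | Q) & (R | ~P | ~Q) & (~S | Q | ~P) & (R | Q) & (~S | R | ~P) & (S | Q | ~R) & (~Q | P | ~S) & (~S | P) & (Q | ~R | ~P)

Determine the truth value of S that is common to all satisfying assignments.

False

Suppose S = 1.
Unit clause (P) forces P = 1.
Unit clause (~R) forces R = 0.
Now (R) is unsatisfied and unit — conflict.
So every satisfying assignment has S = False.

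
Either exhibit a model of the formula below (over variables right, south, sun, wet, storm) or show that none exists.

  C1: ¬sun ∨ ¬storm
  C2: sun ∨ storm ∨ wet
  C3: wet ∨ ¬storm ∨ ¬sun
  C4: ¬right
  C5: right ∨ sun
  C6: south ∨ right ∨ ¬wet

right=False,  south=True,  sun=True,  wet=True,  storm=False

Unit clause (¬right) forces right = False.
Unit clause (sun) forces sun = True.
Unit clause (¬storm) forces storm = False.
Suppose south = True.
No clause remains; wet is free.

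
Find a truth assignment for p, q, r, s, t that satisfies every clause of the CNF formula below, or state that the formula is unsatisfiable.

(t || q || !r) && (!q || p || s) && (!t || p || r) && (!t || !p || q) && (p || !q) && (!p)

p ↦ false; q ↦ false; r ↦ false; s ↦ false; t ↦ false

From the singleton clause (!p), p = false.
From the singleton clause (!q), q = false.
Case t = false:
From the singleton clause (!r), r = false.
No clause remains; s is free.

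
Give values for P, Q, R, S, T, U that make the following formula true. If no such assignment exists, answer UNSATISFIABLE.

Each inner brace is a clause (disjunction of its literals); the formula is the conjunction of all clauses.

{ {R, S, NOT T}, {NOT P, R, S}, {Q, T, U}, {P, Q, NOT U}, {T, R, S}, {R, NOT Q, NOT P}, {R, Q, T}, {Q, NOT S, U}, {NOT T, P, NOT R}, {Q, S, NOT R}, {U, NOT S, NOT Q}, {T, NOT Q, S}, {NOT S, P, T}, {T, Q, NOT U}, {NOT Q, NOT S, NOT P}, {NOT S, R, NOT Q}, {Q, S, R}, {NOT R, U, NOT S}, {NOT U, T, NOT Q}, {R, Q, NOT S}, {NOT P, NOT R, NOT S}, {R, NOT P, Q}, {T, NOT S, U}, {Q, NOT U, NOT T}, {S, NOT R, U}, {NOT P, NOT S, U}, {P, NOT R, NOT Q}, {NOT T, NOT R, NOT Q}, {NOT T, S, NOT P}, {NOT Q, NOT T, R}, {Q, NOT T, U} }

Case R = true:
Case T = false:
Case Q = true:
Unit clause (S) forces S = true.
Unit clause (U) forces U = true.
That conflicts with the unit clause (NOT U).
So Q must be the other value — set Q = false.
Unit clause (U) forces U = true.
That conflicts with the unit clause (NOT U).
Either choice for Q ends in contradiction.
So T must be the other value — set T = true.
Unit clause (P) forces P = true.
Unit clause (NOT S) forces S = false.
That conflicts with the unit clause (S).
Either choice for T ends in contradiction.
So R must be the other value — set R = false.
Case S = true:
Unit clause (NOT Q) forces Q = false.
That conflicts with the unit clause (Q).
So S must be the other value — set S = false.
Unit clause (NOT T) forces T = false.
That conflicts with the unit clause (T).
Either choice for S ends in contradiction.
Either choice for R ends in contradiction.

UNSATISFIABLE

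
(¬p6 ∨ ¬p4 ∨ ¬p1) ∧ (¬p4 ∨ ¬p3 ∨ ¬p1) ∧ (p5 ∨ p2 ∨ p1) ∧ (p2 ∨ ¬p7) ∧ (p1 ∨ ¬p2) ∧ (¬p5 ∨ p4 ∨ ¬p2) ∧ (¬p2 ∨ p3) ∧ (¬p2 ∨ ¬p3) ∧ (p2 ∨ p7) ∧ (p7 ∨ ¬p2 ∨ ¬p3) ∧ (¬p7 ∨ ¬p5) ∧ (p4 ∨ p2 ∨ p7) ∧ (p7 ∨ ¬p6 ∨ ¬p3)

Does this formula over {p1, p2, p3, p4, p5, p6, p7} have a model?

Suppose p2 = True.
Unit clause (p1) forces p1 = True.
Unit clause (p3) forces p3 = True.
Now (¬p3) is unsatisfied and unit — conflict.
Backtrack on p2: now try p2 = False.
Unit clause (¬p7) forces p7 = False.
Now (p7) is unsatisfied and unit — conflict.
Both values of p2 lead to a conflict.
No assignment satisfies every clause.

Unsatisfiable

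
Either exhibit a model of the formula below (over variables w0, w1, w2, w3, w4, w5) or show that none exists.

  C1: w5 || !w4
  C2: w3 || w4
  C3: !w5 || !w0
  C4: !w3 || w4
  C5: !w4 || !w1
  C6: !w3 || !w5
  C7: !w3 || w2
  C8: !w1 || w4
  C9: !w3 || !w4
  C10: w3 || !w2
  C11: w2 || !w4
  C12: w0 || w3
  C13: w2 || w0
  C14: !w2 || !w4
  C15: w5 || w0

Branch on w5: set w5 = true.
(!w0) alone gives w0 = false.
(!w3) alone gives w3 = false.
Now (w3) is unsatisfied and unit — conflict.
That branch fails; take w5 = false instead.
(!w4) alone gives w4 = false.
(w3) alone gives w3 = true.
Now (!w3) is unsatisfied and unit — conflict.
Both values of w5 lead to a conflict.

UNSATISFIABLE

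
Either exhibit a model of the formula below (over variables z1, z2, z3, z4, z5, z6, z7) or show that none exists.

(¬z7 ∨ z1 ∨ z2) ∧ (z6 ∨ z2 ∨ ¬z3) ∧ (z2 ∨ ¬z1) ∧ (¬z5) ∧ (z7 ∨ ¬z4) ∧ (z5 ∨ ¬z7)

Unit clause (¬z5) forces z5 = False.
Unit clause (¬z7) forces z7 = False.
Unit clause (¬z4) forces z4 = False.
Case z2 = True:
All clauses hold; z1, z3, z6 can take either value.

z1 ↦ True,  z2 ↦ True,  z3 ↦ False,  z4 ↦ False,  z5 ↦ False,  z6 ↦ True,  z7 ↦ False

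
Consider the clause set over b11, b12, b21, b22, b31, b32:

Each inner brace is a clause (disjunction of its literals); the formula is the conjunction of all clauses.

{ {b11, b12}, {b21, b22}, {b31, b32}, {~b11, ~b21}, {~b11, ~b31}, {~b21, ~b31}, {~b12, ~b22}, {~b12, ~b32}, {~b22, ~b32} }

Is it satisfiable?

No

Try b11 = 1.
From the singleton clause (~b21), b21 = 0.
From the singleton clause (b22), b22 = 1.
From the singleton clause (~b31), b31 = 0.
From the singleton clause (b32), b32 = 1.
That conflicts with the unit clause (~b32).
Undo b11 and try b11 = 0.
From the singleton clause (b12), b12 = 1.
From the singleton clause (~b22), b22 = 0.
From the singleton clause (b21), b21 = 1.
From the singleton clause (~b31), b31 = 0.
From the singleton clause (b32), b32 = 1.
That conflicts with the unit clause (~b32).
Neither b11 = 1 nor b11 = 0 works.
No assignment satisfies every clause.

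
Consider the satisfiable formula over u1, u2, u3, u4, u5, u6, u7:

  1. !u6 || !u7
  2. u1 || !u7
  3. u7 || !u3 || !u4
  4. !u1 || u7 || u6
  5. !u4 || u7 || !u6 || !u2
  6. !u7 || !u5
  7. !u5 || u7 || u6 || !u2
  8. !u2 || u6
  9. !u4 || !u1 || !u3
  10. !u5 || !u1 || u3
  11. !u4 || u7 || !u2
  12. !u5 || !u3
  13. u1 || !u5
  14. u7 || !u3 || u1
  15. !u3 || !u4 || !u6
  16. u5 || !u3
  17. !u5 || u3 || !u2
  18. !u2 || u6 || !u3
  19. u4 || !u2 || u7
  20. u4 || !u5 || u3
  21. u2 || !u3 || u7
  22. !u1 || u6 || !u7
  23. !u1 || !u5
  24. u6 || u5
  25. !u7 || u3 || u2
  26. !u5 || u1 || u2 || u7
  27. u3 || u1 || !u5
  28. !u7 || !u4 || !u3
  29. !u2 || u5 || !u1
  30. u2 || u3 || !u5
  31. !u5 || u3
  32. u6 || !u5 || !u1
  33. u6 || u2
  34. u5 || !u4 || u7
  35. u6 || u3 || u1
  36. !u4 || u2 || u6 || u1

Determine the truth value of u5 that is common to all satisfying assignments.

False

Suppose u5 = true.
From the singleton clause (!u7), u7 = false.
From the singleton clause (!u3), u3 = false.
But (u3) is also a unit clause — contradiction.
So every satisfying assignment has u5 = False.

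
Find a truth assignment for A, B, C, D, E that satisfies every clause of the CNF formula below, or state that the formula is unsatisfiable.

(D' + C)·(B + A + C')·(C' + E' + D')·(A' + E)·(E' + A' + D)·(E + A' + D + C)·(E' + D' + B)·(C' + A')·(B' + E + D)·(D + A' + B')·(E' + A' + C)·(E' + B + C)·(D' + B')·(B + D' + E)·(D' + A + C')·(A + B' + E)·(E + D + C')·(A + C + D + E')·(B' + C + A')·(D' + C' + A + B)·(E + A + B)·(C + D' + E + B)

A ↦ 0, B ↦ 1, C ↦ 1, D ↦ 0, E ↦ 1

Case D = 0:
Case A = 0:
Case B = 1:
The clause (E) is unit, so E = 1.
The clause (C) is unit, so C = 1.
Every clause now holds.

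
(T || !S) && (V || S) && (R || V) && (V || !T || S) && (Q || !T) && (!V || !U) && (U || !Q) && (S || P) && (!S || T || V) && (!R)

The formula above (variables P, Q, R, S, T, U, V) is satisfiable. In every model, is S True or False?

Suppose S = true.
The clause (T) is unit, so T = true.
The clause (Q) is unit, so Q = true.
The clause (U) is unit, so U = true.
The clause (!V) is unit, so V = false.
The clause (R) is unit, so R = true.
Now (!R) is unsatisfied and unit — conflict.
So every satisfying assignment has S = False.

False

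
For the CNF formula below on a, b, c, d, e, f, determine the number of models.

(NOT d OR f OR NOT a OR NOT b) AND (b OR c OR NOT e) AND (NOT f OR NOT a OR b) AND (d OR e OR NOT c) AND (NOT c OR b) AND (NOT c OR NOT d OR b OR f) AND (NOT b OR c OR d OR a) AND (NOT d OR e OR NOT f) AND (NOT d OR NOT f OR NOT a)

19

There are 2^6 = 64 truth assignments over (a, b, c, d, e, f).
Split on c. With c = true, the clauses containing c are satisfied and NOT c drops from the rest; 7 of the 2^5 = 32 assignments to the other variables satisfy what remains.
With c = false, by the same count on the reduced clause set, 12 assignments work.
Total: 7 + 12 = 19.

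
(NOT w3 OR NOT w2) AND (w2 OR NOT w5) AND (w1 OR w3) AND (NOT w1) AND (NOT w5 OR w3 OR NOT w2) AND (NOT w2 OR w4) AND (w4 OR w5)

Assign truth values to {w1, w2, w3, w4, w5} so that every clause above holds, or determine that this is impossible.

Unit clause (NOT w1) forces w1 = false.
Unit clause (w3) forces w3 = true.
Unit clause (NOT w2) forces w2 = false.
Unit clause (NOT w5) forces w5 = false.
Unit clause (w4) forces w4 = true.
All clauses are satisfied.

w1: false,  w2: false,  w3: true,  w4: true,  w5: false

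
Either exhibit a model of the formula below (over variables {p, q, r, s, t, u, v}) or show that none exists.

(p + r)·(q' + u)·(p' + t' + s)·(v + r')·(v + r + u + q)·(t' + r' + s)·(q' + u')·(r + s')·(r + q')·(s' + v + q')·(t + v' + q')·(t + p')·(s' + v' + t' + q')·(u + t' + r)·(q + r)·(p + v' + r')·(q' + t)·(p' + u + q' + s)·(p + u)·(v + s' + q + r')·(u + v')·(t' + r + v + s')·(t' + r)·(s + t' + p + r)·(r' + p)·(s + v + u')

Case p = 1:
(t) alone gives t = 1.
(s) alone gives s = 1.
(r) alone gives r = 1.
(v) alone gives v = 1.
(q') alone gives q = 0.
(u) alone gives u = 1.
Every clause now holds.

p=1,  q=0,  r=1,  s=1,  t=1,  u=1,  v=1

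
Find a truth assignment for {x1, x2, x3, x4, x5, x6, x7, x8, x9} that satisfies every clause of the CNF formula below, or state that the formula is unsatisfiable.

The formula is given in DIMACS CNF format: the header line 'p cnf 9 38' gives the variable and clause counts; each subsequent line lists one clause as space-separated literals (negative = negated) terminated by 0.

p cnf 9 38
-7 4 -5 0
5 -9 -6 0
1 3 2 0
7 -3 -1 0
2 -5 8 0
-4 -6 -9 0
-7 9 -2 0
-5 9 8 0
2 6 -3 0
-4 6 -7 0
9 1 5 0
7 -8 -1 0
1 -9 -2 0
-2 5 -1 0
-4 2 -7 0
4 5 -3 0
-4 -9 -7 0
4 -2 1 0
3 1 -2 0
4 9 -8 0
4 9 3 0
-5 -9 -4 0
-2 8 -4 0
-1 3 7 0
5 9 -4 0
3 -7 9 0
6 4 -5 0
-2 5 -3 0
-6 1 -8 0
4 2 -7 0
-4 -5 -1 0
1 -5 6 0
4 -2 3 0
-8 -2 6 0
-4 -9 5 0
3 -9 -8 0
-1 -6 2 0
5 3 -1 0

UNSATISFIABLE

Try x7 = False.
Try x3 = False.
Unit clause (¬x1) forces x1 = False.
Unit clause (x2) forces x2 = True.
That conflicts with the unit clause (¬x2).
So x3 must be the other value — set x3 = True.
Unit clause (¬x1) forces x1 = False.
Try x2 = True.
Unit clause (¬x9) forces x9 = False.
Unit clause (x5) forces x5 = True.
Unit clause (x8) forces x8 = True.
Unit clause (x4) forces x4 = True.
Unit clause (¬x6) forces x6 = False.
That conflicts with the unit clause (x6).
So x2 must be the other value — set x2 = False.
Unit clause (x6) forces x6 = True.
Unit clause (¬x8) forces x8 = False.
Unit clause (¬x5) forces x5 = False.
Unit clause (¬x9) forces x9 = False.
That conflicts with the unit clause (x9).
Neither x2 = True nor x2 = False works.
Neither x3 = True nor x3 = False works.
So x7 must be the other value — set x7 = True.
Try x4 = True.
Unit clause (x6) forces x6 = True.
Unit clause (¬x9) forces x9 = False.
Unit clause (¬x2) forces x2 = False.
That conflicts with the unit clause (x2).
So x4 must be the other value — set x4 = False.
Unit clause (¬x5) forces x5 = False.
Unit clause (¬x3) forces x3 = False.
Unit clause (x9) forces x9 = True.
Unit clause (¬x6) forces x6 = False.
Unit clause (x2) forces x2 = True.
That conflicts with the unit clause (¬x2).
Neither x4 = True nor x4 = False works.
Neither x7 = True nor x7 = False works.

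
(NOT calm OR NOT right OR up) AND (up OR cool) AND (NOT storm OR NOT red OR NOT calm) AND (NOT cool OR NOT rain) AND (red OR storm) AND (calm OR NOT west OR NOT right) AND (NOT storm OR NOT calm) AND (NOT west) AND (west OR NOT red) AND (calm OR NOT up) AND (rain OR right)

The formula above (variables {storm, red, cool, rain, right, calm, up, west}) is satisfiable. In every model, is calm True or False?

Suppose calm = true.
From the singleton clause (NOT storm), storm = false.
From the singleton clause (red), red = true.
From the singleton clause (NOT west), west = false.
But (west) is also a unit clause — contradiction.
So every satisfying assignment has calm = False.

False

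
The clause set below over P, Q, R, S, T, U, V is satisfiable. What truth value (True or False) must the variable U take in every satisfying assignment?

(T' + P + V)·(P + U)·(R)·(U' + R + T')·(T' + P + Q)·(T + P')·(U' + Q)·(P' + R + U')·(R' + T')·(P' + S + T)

Suppose U = 0.
Unit clause (P) forces P = 1.
Unit clause (R) forces R = 1.
Unit clause (T) forces T = 1.
That conflicts with the unit clause (T').
So every satisfying assignment has U = True.

True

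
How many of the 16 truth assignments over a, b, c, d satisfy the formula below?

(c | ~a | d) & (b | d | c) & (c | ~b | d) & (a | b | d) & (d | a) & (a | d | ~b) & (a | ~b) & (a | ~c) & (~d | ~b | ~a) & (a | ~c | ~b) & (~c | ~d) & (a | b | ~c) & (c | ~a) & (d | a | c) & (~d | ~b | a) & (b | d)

2

There are 2^4 = 16 truth assignments over (a, b, c, d).
Check each against the 16 clauses (columns in the order a, b, c, d):
  F F F F  ✗ fails (b | d | c)
  F F F T  ✓ satisfies all
  F F T F  ✗ fails (a | b | d)
  F F T T  ✗ fails (a | ~c)
  F T F F  ✗ fails (c | ~b | d)
  F T F T  ✗ fails (a | ~b)
  F T T F  ✗ fails (d | a)
  F T T T  ✗ fails (a | ~b)
  T F F F  ✗ fails (c | ~a | d)
  T F F T  ✗ fails (c | ~a)
  T F T F  ✗ fails (b | d)
  T F T T  ✗ fails (~c | ~d)
  T T F F  ✗ fails (c | ~a | d)
  T T F T  ✗ fails (~d | ~b | ~a)
  T T T F  ✓ satisfies all
  T T T T  ✗ fails (~d | ~b | ~a)
2 of the 16 rows are models.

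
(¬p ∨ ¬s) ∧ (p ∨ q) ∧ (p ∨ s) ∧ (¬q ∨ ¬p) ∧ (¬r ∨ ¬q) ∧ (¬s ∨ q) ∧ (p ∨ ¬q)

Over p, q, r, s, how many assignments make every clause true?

There are 2^4 = 16 truth assignments over (p, q, r, s).
Split on p. With p = True, the clauses containing p are satisfied and ¬p drops from the rest; 2 of the 2^3 = 8 assignments to the other variables satisfy what remains.
With p = False, by the same count on the reduced clause set, 0 assignments work.
(One model: p=T, q=F, r=F, s=F.)
Total: 2 + 0 = 2.

2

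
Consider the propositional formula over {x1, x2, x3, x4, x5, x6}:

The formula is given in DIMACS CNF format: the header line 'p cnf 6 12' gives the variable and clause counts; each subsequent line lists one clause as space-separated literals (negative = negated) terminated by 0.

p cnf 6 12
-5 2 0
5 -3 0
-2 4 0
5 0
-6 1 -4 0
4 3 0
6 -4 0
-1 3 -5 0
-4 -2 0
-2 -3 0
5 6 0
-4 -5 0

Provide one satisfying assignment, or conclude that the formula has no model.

UNSATISFIABLE

The clause (x5) is unit, so x5 = True.
The clause (x2) is unit, so x2 = True.
The clause (x4) is unit, so x4 = True.
But (¬x4) is also a unit clause — contradiction.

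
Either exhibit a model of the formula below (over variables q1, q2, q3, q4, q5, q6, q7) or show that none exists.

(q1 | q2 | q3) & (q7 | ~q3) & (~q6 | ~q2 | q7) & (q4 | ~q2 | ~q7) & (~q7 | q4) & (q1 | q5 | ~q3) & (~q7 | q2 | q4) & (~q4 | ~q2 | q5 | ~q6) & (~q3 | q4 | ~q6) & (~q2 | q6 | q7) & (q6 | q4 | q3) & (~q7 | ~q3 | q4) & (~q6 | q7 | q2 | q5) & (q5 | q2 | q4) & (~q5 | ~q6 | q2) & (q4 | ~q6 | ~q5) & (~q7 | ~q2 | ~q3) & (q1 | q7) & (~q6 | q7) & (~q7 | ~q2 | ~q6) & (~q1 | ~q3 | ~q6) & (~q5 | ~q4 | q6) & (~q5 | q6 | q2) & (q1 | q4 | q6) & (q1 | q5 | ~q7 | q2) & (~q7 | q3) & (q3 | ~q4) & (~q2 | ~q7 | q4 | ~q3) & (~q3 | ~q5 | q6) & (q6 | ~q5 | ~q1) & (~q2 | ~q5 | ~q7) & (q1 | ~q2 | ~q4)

q1: 1; q2: 0; q3: 1; q4: 1; q5: 0; q6: 0; q7: 1

Case q7 = 1:
The clause (q4) is unit, so q4 = 1.
The clause (q3) is unit, so q3 = 1.
The clause (~q2) is unit, so q2 = 0.
Case q1 = 1:
The clause (~q6) is unit, so q6 = 0.
The clause (~q5) is unit, so q5 = 0.
All clauses are satisfied.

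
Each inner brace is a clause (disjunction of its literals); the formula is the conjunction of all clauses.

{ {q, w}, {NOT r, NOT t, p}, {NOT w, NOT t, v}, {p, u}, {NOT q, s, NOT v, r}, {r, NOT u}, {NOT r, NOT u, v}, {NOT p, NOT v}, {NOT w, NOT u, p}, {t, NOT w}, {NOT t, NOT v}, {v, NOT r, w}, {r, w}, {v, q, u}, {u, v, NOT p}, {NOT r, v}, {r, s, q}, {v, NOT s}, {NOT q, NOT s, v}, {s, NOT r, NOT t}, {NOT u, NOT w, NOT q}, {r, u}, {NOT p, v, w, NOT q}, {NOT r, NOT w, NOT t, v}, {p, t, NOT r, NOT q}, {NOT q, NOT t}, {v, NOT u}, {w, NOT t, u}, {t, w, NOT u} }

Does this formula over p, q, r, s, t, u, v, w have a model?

Suppose q = true.
From the singleton clause (NOT t), t = false.
From the singleton clause (NOT w), w = false.
From the singleton clause (r), r = true.
From the singleton clause (v), v = true.
From the singleton clause (NOT p), p = false.
But (p) is also a unit clause — contradiction.
Undo q and try q = false.
From the singleton clause (w), w = true.
From the singleton clause (t), t = true.
From the singleton clause (v), v = true.
But (NOT v) is also a unit clause — contradiction.
Either choice for q ends in contradiction.
No assignment satisfies every clause.

No, unsatisfiable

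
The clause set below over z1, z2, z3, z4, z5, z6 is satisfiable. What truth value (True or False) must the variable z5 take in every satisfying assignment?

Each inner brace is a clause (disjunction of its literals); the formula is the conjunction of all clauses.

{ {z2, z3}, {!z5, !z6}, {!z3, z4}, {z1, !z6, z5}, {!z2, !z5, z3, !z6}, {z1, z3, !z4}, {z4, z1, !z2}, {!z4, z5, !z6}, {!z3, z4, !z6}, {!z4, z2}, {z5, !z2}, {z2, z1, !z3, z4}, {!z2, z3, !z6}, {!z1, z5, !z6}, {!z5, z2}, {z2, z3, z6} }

True

Suppose z5 = false.
(!z2) alone gives z2 = false.
(z3) alone gives z3 = true.
(z4) alone gives z4 = true.
Now (!z4) is unsatisfied and unit — conflict.
So every satisfying assignment has z5 = True.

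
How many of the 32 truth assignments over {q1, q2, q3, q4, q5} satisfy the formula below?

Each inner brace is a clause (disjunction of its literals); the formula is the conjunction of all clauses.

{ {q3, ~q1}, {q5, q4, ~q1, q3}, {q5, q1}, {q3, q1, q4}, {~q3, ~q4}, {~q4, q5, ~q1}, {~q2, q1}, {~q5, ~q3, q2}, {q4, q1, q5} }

There are 2^5 = 32 truth assignments over (q1, q2, q3, q4, q5).
Split on q2. With q2 = 1, the clauses containing q2 are satisfied and ~q2 drops from the rest; 2 of the 2^4 = 16 assignments to the other variables satisfy what remains.
With q2 = 0, by the same count on the reduced clause set, 2 assignments work.
(One model: q1=F, q2=F, q3=F, q4=T, q5=T.)
Total: 2 + 2 = 4.

4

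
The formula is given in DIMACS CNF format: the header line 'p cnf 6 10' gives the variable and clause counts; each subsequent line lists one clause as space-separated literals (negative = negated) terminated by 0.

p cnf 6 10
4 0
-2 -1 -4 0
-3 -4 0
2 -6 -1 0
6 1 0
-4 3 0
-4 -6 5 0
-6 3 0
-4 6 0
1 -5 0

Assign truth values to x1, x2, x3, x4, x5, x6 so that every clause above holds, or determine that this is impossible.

From the singleton clause (x4), x4 = True.
From the singleton clause (¬x3), x3 = False.
That conflicts with the unit clause (x3).

UNSATISFIABLE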